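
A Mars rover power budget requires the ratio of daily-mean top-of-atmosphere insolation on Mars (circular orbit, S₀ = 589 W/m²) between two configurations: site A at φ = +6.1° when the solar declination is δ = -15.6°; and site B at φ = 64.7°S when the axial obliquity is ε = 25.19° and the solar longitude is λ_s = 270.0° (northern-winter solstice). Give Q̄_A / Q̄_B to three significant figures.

Q̄_A / Q̄_B ≈ 0.755

— Configuration A (φ=+6.1°):
cos H₀ = −tan(+6.1°) tan(-15.600°) = 0.0298, H₀ = 1.5410 rad.
Bracket: H₀ sin φ sin δ + cos φ cos δ sin H₀ = 1.5410×0.10626×-0.26892 + 0.99434×0.96316×0.99955 = -0.044035 + 0.957278 = 0.913243.
Q̄ = (S₀/π) × [bracket] = (589/π) × 0.913243 = 171.22 W/m².
— Configuration B (φ=-64.7°):
Solar declination: sin δ = sin ε · sin λ_s = sin 25.19° × sin 270.0° = -0.42562, so δ = -25.190°.
cos H₀ = −tan(-64.7°) tan(-25.190°) = -0.9950, H₀ = 3.0419 rad.
Bracket: H₀ sin φ sin δ + cos φ cos δ sin H₀ = 3.0419×-0.90408×-0.42562 + 0.42736×0.90490×0.09952 = 1.170506 + 0.038486 = 1.208992.
Q̄ = (S₀/π) × [bracket] = (589/π) × 1.208992 = 226.67 W/m².
Ratio Q̄_A / Q̄_B = 171.22 / 226.67 = 0.7554.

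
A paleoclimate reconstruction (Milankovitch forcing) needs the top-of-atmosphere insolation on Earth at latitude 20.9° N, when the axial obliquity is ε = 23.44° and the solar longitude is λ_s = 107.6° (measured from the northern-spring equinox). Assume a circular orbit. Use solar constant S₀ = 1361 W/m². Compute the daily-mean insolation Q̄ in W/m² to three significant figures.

Q̄ ≈ 471 W/m²

Solar declination: sin δ = sin ε · sin λ_s = sin 23.44° × sin 107.6° = 0.37917, so δ = +22.282°.
cos H₀ = −tan(+20.9°) tan(+22.282°) = -0.1565, H₀ = 1.7279 rad.
Bracket: H₀ sin φ sin δ + cos φ cos δ sin H₀ = 1.7279×0.35674×0.37917 + 0.93420×0.92533×0.98768 = 0.233725 + 0.853793 = 1.087518.
Q̄ = (S₀/π) × [bracket] = (1361/π) × 1.087518 = 471.1 W/m².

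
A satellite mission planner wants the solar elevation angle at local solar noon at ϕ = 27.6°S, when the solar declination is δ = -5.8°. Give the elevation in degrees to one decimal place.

At local noon the hour angle is zero, so the zenith angle equals |ϕ − δ| = |-27.6° − (-5.800°)| = 21.800°.
Elevation = 90° − 21.800° = 68.2°.

68.2°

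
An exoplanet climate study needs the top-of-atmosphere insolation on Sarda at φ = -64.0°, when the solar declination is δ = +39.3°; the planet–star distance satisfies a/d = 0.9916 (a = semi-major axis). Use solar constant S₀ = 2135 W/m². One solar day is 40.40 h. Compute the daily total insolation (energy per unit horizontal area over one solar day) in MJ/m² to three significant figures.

cos H₀ = −tan(-64.0°) tan(+39.300°) = 1.6782 ≥ 1 ⇒ polar night, H₀ = 0 and Q̄ = 0.
Inverse-square distance factor (a/d)² = 0.9916² = 0.983271.
Daily total = Q̄ × 40.40 h × 3600 s/h = 0.00 MJ/m².

0.00 MJ/m²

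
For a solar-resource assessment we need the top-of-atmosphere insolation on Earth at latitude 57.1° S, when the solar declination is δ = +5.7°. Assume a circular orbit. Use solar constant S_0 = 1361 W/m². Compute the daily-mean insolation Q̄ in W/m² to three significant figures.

Q̄ ≈ 180 W/m²

cos h₀ = −tan(-57.1°) tan(+5.700°) = 0.1543, h₀ = 1.4159 rad.
Bracket: h₀ sin ϕ sin δ + cos ϕ cos δ sin h₀ = 1.4159×-0.83962×0.09932 + 0.54317×0.99506×0.98803 = -0.118073 + 0.534017 = 0.415944.
Q̄ = (S_0/π) × [bracket] = (1361/π) × 0.415944 = 180.2 W/m².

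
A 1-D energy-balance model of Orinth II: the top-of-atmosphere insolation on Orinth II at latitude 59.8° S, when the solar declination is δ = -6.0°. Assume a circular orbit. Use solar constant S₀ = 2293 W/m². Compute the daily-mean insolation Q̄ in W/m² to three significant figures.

cos H₀ = −tan(-59.8°) tan(-6.000°) = -0.1806, H₀ = 1.7524 rad.
Bracket: H₀ sin φ sin δ + cos φ cos δ sin H₀ = 1.7524×-0.86427×-0.10453 + 0.50302×0.99452×0.98356 = 0.158316 + 0.492039 = 0.650355.
Q̄ = (S₀/π) × [bracket] = (2293/π) × 0.650355 = 474.7 W/m².

Q̄ ≈ 475 W/m²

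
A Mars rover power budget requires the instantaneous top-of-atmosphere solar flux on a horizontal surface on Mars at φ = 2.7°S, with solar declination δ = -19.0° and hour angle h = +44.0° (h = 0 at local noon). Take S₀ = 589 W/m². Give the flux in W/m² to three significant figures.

cos θ_z = sin φ sin δ + cos φ cos δ cos h = 0.015336 + 0.679394 = 0.694730.
Flux = S₀ · cos θ_z = 589 × 0.694730 = 409.2 W/m².

409 W/m²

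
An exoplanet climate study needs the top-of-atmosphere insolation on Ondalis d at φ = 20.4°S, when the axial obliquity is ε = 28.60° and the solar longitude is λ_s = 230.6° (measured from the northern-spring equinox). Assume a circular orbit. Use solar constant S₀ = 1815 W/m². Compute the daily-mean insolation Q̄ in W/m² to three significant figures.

Solar declination: sin δ = sin ε · sin λ_s = sin 28.60° × sin 230.6° = -0.36990, so δ = -21.710°.
cos H₀ = −tan(-20.4°) tan(-21.710°) = -0.1481, H₀ = 1.7194 rad.
Bracket: H₀ sin φ sin δ + cos φ cos δ sin H₀ = 1.7194×-0.34857×-0.36990 + 0.93728×0.92907×0.98898 = 0.221693 + 0.861203 = 1.082896.
Q̄ = (S₀/π) × [bracket] = (1815/π) × 1.082896 = 625.6 W/m².

Q̄ ≈ 626 W/m²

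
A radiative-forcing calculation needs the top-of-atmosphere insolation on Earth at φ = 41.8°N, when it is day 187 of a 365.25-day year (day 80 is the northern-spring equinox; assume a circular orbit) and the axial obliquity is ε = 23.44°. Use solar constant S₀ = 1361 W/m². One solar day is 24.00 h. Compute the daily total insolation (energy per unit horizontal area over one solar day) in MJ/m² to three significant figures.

42.6 MJ/m²

Solar longitude: λ_s = 360° × (187 − 80)/365.25 = 105.462°.
sin δ = sin 23.44° × sin 105.462° = 0.38339, so δ = +22.544°.
cos H₀ = −tan(+41.8°) tan(+22.544°) = -0.3712, H₀ = 1.9510 rad.
Bracket: H₀ sin φ sin δ + cos φ cos δ sin H₀ = 1.9510×0.66653×0.38339 + 0.74548×0.92359×0.92857 = 0.498560 + 0.639337 = 1.137897.
Q̄ = (S₀/π) × [bracket] = (1361/π) × 1.137897 = 492.96 W/m².
Daily total = Q̄ × 24.00 h × 3600 s/h = 492.96 × 24.00 × 3600 / 10⁶ = 42.59 MJ/m².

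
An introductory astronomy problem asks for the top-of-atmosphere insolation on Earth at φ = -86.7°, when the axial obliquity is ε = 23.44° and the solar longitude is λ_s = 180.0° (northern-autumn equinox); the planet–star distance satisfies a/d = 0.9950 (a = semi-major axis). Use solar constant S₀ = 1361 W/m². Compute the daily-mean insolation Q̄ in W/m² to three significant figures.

Solar declination: sin δ = sin ε · sin λ_s = sin 23.44° × sin 180.0° = 0.00000, so δ = +0.000°.
cos H₀ = −tan(-86.7°) tan(+0.000°) = 0.0000, H₀ = 1.5708 rad.
Bracket: H₀ sin φ sin δ + cos φ cos δ sin H₀ = 1.5708×-0.99834×0.00000 + 0.05756×1.00000×1.00000 = -0.000000 + 0.057560 = 0.057560.
Inverse-square distance factor (a/d)² = 0.9950² = 0.990025.
Q̄ = (S₀/π) × 0.990025 × [bracket] = (1361/π) × 0.990025 × 0.057560 = 24.69 W/m².

Q̄ ≈ 24.7 W/m²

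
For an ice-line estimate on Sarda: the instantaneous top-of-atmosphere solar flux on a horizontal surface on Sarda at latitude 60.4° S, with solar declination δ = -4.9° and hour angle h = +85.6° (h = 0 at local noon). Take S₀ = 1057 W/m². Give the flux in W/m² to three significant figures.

cos θ_z = sin φ sin δ + cos φ cos δ cos h = 0.074270 + 0.037756 = 0.112026.
Flux = S₀ · cos θ_z = 1057 × 0.112026 = 118.4 W/m².

118 W/m²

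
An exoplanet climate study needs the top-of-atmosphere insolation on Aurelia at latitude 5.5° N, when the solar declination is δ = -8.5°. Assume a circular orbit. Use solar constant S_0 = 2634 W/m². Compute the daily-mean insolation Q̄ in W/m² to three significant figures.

cos h₀ = −tan(+5.5°) tan(-8.500°) = 0.0144, h₀ = 1.5564 rad.
Bracket: h₀ sin ϕ sin δ + cos ϕ cos δ sin h₀ = 1.5564×0.09585×-0.14781 + 0.99540×0.98902×0.99990 = -0.022050 + 0.984372 = 0.962322.
Q̄ = (S_0/π) × [bracket] = (2634/π) × 0.962322 = 806.8 W/m².

Q̄ ≈ 807 W/m²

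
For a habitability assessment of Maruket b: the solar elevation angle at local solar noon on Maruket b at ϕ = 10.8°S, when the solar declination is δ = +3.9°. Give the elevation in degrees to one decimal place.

75.3°

At local noon the hour angle is zero, so the zenith angle equals |ϕ − δ| = |-10.8° − (+3.900°)| = 14.700°.
Elevation = 90° − 14.700° = 75.3°.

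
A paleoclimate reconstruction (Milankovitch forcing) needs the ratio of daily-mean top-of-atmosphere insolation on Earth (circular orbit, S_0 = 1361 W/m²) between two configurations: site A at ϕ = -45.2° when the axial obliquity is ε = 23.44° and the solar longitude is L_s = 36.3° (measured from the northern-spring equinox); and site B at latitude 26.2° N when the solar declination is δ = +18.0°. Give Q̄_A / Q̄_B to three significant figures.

— Configuration A (ϕ=-45.2°):
Solar declination: sin δ = sin ε · sin L_s = sin 23.44° × sin 36.3° = 0.23550, so δ = +13.621°.
cos h₀ = −tan(-45.2°) tan(+13.621°) = 0.2440, h₀ = 1.3243 rad.
Bracket: h₀ sin ϕ sin δ + cos ϕ cos δ sin h₀ = 1.3243×-0.70957×0.23550 + 0.70463×0.97188×0.96977 = -0.221295 + 0.664114 = 0.442819.
Q̄ = (S_0/π) × [bracket] = (1361/π) × 0.442819 = 191.84 W/m².
— Configuration B (ϕ=+26.2°):
cos h₀ = −tan(+26.2°) tan(+18.000°) = -0.1599, h₀ = 1.7314 rad.
Bracket: h₀ sin ϕ sin δ + cos ϕ cos δ sin h₀ = 1.7314×0.44151×0.30902 + 0.89726×0.95106×0.98714 = 0.236224 + 0.842374 = 1.078598.
Q̄ = (S_0/π) × [bracket] = (1361/π) × 1.078598 = 467.27 W/m².
Ratio Q̄_A / Q̄_B = 191.84 / 467.27 = 0.4106.

Q̄_A / Q̄_B ≈ 0.411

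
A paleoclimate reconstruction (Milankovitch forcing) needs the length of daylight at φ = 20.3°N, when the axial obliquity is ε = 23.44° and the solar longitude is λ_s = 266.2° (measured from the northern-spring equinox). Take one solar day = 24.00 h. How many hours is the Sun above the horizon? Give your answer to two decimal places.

10.77 h

Solar declination: sin δ = sin ε · sin λ_s = sin 23.44° × sin 266.2° = -0.39691, so δ = -23.385°.
cos H₀ = −tan φ · tan δ = −tan(+20.3°) × tan(-23.385°) = 0.1600, so H₀ = 1.4101 rad = 80.80°.
Daylight = 2H₀/(2π) × 24.00 h = (1.4101/π) × 24.00 = 10.77 h.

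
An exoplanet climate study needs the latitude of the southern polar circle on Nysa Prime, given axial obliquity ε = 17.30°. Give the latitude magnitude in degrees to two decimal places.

The polar circle is the lowest latitude that experiences at least one full rotation of continuous darkness at the northern-summer solstice; it lies at |φ| = 90° − ε = 90° − 17.30° = 72.70°.

72.70°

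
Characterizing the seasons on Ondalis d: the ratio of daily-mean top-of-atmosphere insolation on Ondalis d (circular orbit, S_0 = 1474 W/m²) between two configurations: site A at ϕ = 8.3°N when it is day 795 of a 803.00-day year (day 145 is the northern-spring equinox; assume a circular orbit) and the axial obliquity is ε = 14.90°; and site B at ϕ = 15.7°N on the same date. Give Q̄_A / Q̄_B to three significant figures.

Q̄_A / Q̄_B ≈ 1.09

— Configuration A (ϕ=+8.3°):
Solar longitude: L_s = 360° × (795 − 145)/803.00 = 291.407°.
sin δ = sin 14.90° × sin 291.407° = -0.23939, so δ = -13.851°.
cos h₀ = −tan(+8.3°) tan(-13.851°) = 0.0360, h₀ = 1.5348 rad.
Bracket: h₀ sin ϕ sin δ + cos ϕ cos δ sin h₀ = 1.5348×0.14436×-0.23939 + 0.98953×0.97092×0.99935 = -0.053040 + 0.960130 = 0.907090.
Q̄ = (S_0/π) × [bracket] = (1474/π) × 0.907090 = 425.60 W/m².
— Configuration B (ϕ=+15.7°):
cos h₀ = −tan(+15.7°) tan(-13.851°) = 0.0693, h₀ = 1.5014 rad.
Bracket: h₀ sin ϕ sin δ + cos ϕ cos δ sin h₀ = 1.5014×0.27060×-0.23939 + 0.96269×0.97092×0.99760 = -0.097259 + 0.932452 = 0.835193.
Q̄ = (S_0/π) × [bracket] = (1474/π) × 0.835193 = 391.86 W/m².
Ratio Q̄_A / Q̄_B = 425.60 / 391.86 = 1.086.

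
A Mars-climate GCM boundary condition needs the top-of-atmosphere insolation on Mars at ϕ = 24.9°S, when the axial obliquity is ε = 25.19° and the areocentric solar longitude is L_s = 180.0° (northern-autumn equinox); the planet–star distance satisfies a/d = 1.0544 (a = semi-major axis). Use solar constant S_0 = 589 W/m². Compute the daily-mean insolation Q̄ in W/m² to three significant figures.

sin δ = sin 25.19° × sin 180.0° = 0.00000, so δ = +0.000°.
cos h₀ = −tan(-24.9°) tan(+0.000°) = 0.0000, h₀ = 1.5708 rad.
Bracket: h₀ sin ϕ sin δ + cos ϕ cos δ sin h₀ = 1.5708×-0.42104×0.00000 + 0.90704×1.00000×1.00000 = -0.000000 + 0.907040 = 0.907040.
Inverse-square distance factor (a/d)² = 1.0544² = 1.111759.
Q̄ = (S_0/π) × 1.111759 × [bracket] = (589/π) × 1.111759 × 0.907040 = 189.1 W/m².

Q̄ ≈ 189 W/m²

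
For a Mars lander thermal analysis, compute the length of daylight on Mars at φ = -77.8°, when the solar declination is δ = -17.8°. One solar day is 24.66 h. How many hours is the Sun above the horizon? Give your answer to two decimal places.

Sunrise equation: cos H₀ = −tan φ · tan δ = -1.4850 ≤ −1, so the Sun never sets (polar day) and H₀ = π.
Daylight = 2H₀/(2π) × 24.66 h = (3.1416/π) × 24.66 = 24.66 h.

24.66 h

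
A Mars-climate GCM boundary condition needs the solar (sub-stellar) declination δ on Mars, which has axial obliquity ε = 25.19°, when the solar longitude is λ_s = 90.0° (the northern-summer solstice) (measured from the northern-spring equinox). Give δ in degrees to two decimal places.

δ = +25.19°

sin δ = sin ε · sin λ_s = sin 25.19° × sin 90.0° = 0.425621.
δ = arcsin(0.425621) = +25.19°.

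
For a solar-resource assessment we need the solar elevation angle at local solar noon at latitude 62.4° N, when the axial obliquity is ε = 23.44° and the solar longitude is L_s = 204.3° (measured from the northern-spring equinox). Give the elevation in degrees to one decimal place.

Solar declination: sin δ = sin ε · sin L_s = sin 23.44° × sin 204.3° = -0.16370, so δ = -9.421°.
At local noon the hour angle is zero, so the zenith angle equals |ϕ − δ| = |+62.4° − (-9.421°)| = 71.821°.
Elevation = 90° − 71.821° = 18.2°.

18.2°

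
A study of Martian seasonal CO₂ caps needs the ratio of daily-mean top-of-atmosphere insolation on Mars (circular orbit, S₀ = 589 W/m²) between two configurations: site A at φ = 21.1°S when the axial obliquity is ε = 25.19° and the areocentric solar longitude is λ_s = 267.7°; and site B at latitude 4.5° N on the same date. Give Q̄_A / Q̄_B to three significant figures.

— Configuration A (φ=-21.1°):
sin δ = sin 25.19° × sin 267.7° = -0.42528, so δ = -25.168°.
cos H₀ = −tan(-21.1°) tan(-25.168°) = -0.1813, H₀ = 1.7531 rad.
Bracket: H₀ sin φ sin δ + cos φ cos δ sin H₀ = 1.7531×-0.36000×-0.42528 + 0.93295×0.90506×0.98343 = 0.268401 + 0.830384 = 1.098785.
Q̄ = (S₀/π) × [bracket] = (589/π) × 1.098785 = 206.01 W/m².
— Configuration B (φ=+4.5°):
cos H₀ = −tan(+4.5°) tan(-25.168°) = 0.0370, H₀ = 1.5338 rad.
Bracket: H₀ sin φ sin δ + cos φ cos δ sin H₀ = 1.5338×0.07846×-0.42528 + 0.99692×0.90506×0.99932 = -0.051179 + 0.901659 = 0.850480.
Q̄ = (S₀/π) × [bracket] = (589/π) × 0.850480 = 159.45 W/m².
Ratio Q̄_A / Q̄_B = 206.01 / 159.45 = 1.292.

Q̄_A / Q̄_B ≈ 1.29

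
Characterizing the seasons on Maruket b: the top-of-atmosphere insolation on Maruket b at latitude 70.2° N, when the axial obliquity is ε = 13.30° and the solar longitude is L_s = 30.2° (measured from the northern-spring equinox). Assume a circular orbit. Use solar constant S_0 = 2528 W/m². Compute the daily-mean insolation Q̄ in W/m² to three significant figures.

Q̄ ≈ 423 W/m²

Solar declination: sin δ = sin ε · sin L_s = sin 13.30° × sin 30.2° = 0.11572, so δ = +6.645°.
cos h₀ = −tan(+70.2°) tan(+6.645°) = -0.3236, h₀ = 1.9003 rad.
Bracket: h₀ sin ϕ sin δ + cos ϕ cos δ sin h₀ = 1.9003×0.94088×0.11572 + 0.33874×0.99328×0.94619 = 0.206902 + 0.318359 = 0.525261.
Q̄ = (S_0/π) × [bracket] = (2528/π) × 0.525261 = 422.7 W/m².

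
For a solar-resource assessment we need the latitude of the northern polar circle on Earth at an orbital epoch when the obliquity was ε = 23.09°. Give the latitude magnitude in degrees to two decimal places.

The polar circle is the lowest latitude that experiences at least one full rotation of continuous daylight at the northern-summer solstice; it lies at |ϕ| = 90° − ε = 90° − 23.09° = 66.91°.

66.91°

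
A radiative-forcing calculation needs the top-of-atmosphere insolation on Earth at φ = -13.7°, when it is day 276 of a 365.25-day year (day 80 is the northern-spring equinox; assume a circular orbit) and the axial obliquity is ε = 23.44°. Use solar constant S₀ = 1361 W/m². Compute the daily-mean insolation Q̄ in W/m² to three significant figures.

Q̄ ≈ 434 W/m²

Solar longitude: λ_s = 360° × (276 − 80)/365.25 = 193.183°.
sin δ = sin 23.44° × sin 193.183° = -0.09072, so δ = -5.205°.
cos H₀ = −tan(-13.7°) tan(-5.205°) = -0.0222, H₀ = 1.5930 rad.
Bracket: H₀ sin φ sin δ + cos φ cos δ sin H₀ = 1.5930×-0.23684×-0.09072 + 0.97155×0.99588×0.99975 = 0.034227 + 0.967305 = 1.001532.
Q̄ = (S₀/π) × [bracket] = (1361/π) × 1.001532 = 433.9 W/m².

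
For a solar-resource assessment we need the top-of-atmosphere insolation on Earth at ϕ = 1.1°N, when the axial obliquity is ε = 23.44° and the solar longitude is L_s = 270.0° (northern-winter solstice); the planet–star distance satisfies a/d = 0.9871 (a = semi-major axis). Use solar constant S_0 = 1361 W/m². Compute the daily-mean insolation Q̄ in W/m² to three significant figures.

Solar declination: sin δ = sin ε · sin L_s = sin 23.44° × sin 270.0° = -0.39779, so δ = -23.440°.
cos h₀ = −tan(+1.1°) tan(-23.440°) = 0.0083, h₀ = 1.5625 rad.
Bracket: h₀ sin ϕ sin δ + cos ϕ cos δ sin h₀ = 1.5625×0.01920×-0.39779 + 0.99982×0.91748×0.99997 = -0.011934 + 0.917287 = 0.905353.
Inverse-square distance factor (a/d)² = 0.9871² = 0.974366.
Q̄ = (S_0/π) × 0.974366 × [bracket] = (1361/π) × 0.974366 × 0.905353 = 382.2 W/m².

Q̄ ≈ 382 W/m²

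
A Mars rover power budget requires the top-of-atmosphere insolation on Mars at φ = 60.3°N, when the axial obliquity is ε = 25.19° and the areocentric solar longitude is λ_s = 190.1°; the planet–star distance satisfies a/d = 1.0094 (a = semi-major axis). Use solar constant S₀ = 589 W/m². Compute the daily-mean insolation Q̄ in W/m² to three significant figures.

sin δ = sin 25.19° × sin 190.1° = -0.07464, so δ = -4.281°.
cos H₀ = −tan(+60.3°) tan(-4.281°) = 0.1312, H₀ = 1.4392 rad.
Bracket: H₀ sin φ sin δ + cos φ cos δ sin H₀ = 1.4392×0.86863×-0.07464 + 0.49546×0.99721×0.99135 = -0.093310 + 0.489804 = 0.396494.
Inverse-square distance factor (a/d)² = 1.0094² = 1.018888.
Q̄ = (S₀/π) × 1.018888 × [bracket] = (589/π) × 1.018888 × 0.396494 = 75.74 W/m².

Q̄ ≈ 75.7 W/m²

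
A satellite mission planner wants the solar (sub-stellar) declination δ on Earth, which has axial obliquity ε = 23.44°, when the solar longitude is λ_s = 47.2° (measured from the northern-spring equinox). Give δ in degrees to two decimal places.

δ = +16.97°

sin δ = sin ε · sin λ_s = sin 23.44° × sin 47.2° = 0.291869.
δ = arcsin(0.291869) = +16.97°.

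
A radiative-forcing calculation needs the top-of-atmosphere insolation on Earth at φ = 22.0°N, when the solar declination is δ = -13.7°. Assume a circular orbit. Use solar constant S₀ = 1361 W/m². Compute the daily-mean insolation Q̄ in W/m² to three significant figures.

Q̄ ≈ 332 W/m²

cos H₀ = −tan(+22.0°) tan(-13.700°) = 0.0985, H₀ = 1.4721 rad.
Bracket: H₀ sin φ sin δ + cos φ cos δ sin H₀ = 1.4721×0.37461×-0.23684 + 0.92718×0.97155×0.99514 = -0.130609 + 0.896424 = 0.765815.
Q̄ = (S₀/π) × [bracket] = (1361/π) × 0.765815 = 331.8 W/m².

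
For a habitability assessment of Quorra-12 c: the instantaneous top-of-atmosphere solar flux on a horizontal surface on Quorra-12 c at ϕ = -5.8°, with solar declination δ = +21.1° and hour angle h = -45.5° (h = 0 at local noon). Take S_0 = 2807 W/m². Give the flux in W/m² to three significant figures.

cos θ_z = sin ϕ sin δ + cos ϕ cos δ cos h = -0.036380 + 0.650568 = 0.614188.
Flux = S_0 · cos θ_z = 2807 × 0.614188 = 1724 W/m².

1.72e+03 W/m²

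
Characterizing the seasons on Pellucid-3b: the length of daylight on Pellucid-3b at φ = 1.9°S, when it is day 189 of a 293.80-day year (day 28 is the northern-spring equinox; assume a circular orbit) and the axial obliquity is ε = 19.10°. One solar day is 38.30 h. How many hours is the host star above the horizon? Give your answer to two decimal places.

19.19 h

Solar longitude: λ_s = 360° × (189 − 28)/293.80 = 197.277°.
sin δ = sin 19.10° × sin 197.277° = -0.09718, so δ = -5.577°.
cos H₀ = −tan φ · tan δ = −tan(-1.9°) × tan(-5.577°) = -0.0032, so H₀ = 1.5740 rad = 90.19°.
Daylight = 2H₀/(2π) × 38.30 h = (1.5740/π) × 38.30 = 19.19 h.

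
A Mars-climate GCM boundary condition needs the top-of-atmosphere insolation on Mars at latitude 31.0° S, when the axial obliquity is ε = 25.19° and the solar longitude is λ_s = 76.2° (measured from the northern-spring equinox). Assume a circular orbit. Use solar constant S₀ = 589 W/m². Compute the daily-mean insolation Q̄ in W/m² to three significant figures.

Solar declination: sin δ = sin ε · sin λ_s = sin 25.19° × sin 76.2° = 0.41334, so δ = +24.415°.
cos H₀ = −tan(-31.0°) tan(+24.415°) = 0.2727, H₀ = 1.2945 rad.
Bracket: H₀ sin φ sin δ + cos φ cos δ sin H₀ = 1.2945×-0.51504×0.41334 + 0.85717×0.91058×0.96209 = -0.275582 + 0.750932 = 0.475350.
Q̄ = (S₀/π) × [bracket] = (589/π) × 0.475350 = 89.12 W/m².

Q̄ ≈ 89.1 W/m²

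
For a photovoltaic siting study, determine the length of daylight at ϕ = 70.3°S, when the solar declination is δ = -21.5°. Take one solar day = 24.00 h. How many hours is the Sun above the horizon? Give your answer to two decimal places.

Sunrise equation: cos h₀ = −tan ϕ · tan δ = -1.1001 ≤ −1, so the Sun never sets (polar day) and h₀ = π.
Daylight = 2h₀/(2π) × 24.00 h = (3.1416/π) × 24.00 = 24.00 h.

24.00 h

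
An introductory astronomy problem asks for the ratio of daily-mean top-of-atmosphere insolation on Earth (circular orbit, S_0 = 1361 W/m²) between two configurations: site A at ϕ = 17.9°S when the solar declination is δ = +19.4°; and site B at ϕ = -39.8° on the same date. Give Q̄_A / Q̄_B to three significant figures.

— Configuration A (ϕ=-17.9°):
cos h₀ = −tan(-17.9°) tan(+19.400°) = 0.1137, h₀ = 1.4568 rad.
Bracket: h₀ sin ϕ sin δ + cos ϕ cos δ sin h₀ = 1.4568×-0.30736×0.33216 + 0.95159×0.94322×0.99351 = -0.148729 + 0.891734 = 0.743005.
Q̄ = (S_0/π) × [bracket] = (1361/π) × 0.743005 = 321.88 W/m².
— Configuration B (ϕ=-39.8°):
cos h₀ = −tan(-39.8°) tan(+19.400°) = 0.2934, h₀ = 1.2730 rad.
Bracket: h₀ sin ϕ sin δ + cos ϕ cos δ sin h₀ = 1.2730×-0.64011×0.33216 + 0.76828×0.94322×0.95599 = -0.270664 + 0.692765 = 0.422101.
Q̄ = (S_0/π) × [bracket] = (1361/π) × 0.422101 = 182.86 W/m².
Ratio Q̄_A / Q̄_B = 321.88 / 182.86 = 1.760.

Q̄_A / Q̄_B ≈ 1.76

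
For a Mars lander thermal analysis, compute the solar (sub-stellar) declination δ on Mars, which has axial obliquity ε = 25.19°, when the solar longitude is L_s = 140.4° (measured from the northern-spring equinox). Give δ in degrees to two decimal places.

sin δ = sin ε · sin L_s = sin 25.19° × sin 140.4° = 0.271301.
δ = arcsin(0.271301) = +15.74°.

δ = +15.74°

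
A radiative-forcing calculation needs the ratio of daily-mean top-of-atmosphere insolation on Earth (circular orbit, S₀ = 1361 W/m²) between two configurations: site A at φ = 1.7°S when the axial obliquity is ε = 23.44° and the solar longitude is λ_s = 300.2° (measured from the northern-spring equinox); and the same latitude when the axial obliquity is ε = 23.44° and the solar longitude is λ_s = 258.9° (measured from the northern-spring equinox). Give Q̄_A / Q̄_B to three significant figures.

Q̄_A / Q̄_B ≈ 1.02

— Configuration A (φ=-1.7°):
Solar declination: sin δ = sin ε · sin λ_s = sin 23.44° × sin 300.2° = -0.34380, so δ = -20.108°.
cos H₀ = −tan(-1.7°) tan(-20.108°) = -0.0109, H₀ = 1.5817 rad.
Bracket: H₀ sin φ sin δ + cos φ cos δ sin H₀ = 1.5817×-0.02967×-0.34380 + 0.99956×0.93904×0.99994 = 0.016134 + 0.938571 = 0.954705.
Q̄ = (S₀/π) × [bracket] = (1361/π) × 0.954705 = 413.60 W/m².
— Configuration B (φ=-1.7°):
Solar declination: sin δ = sin ε · sin λ_s = sin 23.44° × sin 258.9° = -0.39035, so δ = -22.976°.
cos H₀ = −tan(-1.7°) tan(-22.976°) = -0.0126, H₀ = 1.5834 rad.
Bracket: H₀ sin φ sin δ + cos φ cos δ sin H₀ = 1.5834×-0.02967×-0.39035 + 0.99956×0.92067×0.99992 = 0.018338 + 0.920191 = 0.938529.
Q̄ = (S₀/π) × [bracket] = (1361/π) × 0.938529 = 406.59 W/m².
Ratio Q̄_A / Q̄_B = 413.60 / 406.59 = 1.017.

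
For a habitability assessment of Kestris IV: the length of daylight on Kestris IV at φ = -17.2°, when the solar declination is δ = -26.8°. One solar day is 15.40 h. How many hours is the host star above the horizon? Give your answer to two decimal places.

cos H₀ = −tan φ · tan δ = −tan(-17.2°) × tan(-26.800°) = -0.1564, so H₀ = 1.7278 rad = 99.00°.
Daylight = 2H₀/(2π) × 15.40 h = (1.7278/π) × 15.40 = 8.47 h.

8.47 h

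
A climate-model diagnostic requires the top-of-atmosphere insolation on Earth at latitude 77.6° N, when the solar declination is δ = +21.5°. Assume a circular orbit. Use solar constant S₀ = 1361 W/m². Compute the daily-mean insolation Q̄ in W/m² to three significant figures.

cos H₀ = −tan(+77.6°) tan(+21.500°) = -1.7916 ≤ −1 ⇒ polar day, H₀ = π.
Bracket: H₀ sin φ sin δ + cos φ cos δ sin H₀ = 3.1416×0.97667×0.36650 + 0.21474×0.93042×0.00000 = 1.124534 + 0.000000 = 1.124534.
Q̄ = (S₀/π) × [bracket] = (1361/π) × 1.124534 = 487.2 W/m².

Q̄ ≈ 487 W/m²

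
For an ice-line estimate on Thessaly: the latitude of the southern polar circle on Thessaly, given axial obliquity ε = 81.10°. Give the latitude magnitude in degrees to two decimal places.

8.90°

The polar circle is the lowest latitude that experiences at least one full rotation of continuous darkness at the northern-summer solstice; it lies at |φ| = 90° − ε = 90° − 81.10° = 8.90°.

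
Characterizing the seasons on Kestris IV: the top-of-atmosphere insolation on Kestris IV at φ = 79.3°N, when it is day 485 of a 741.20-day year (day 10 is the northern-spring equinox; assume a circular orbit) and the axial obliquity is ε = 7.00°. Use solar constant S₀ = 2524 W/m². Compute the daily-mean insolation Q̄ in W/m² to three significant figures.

Solar longitude: λ_s = 360° × (485 − 10)/741.20 = 230.707°.
sin δ = sin 7.00° × sin 230.707° = -0.09432, so δ = -5.412°.
cos H₀ = −tan(+79.3°) tan(-5.412°) = 0.5014, H₀ = 1.0456 rad.
Bracket: H₀ sin φ sin δ + cos φ cos δ sin H₀ = 1.0456×0.98261×-0.09432 + 0.18567×0.99554×0.86522 = -0.096906 + 0.159929 = 0.063023.
Q̄ = (S₀/π) × [bracket] = (2524/π) × 0.063023 = 50.63 W/m².

Q̄ ≈ 50.6 W/m²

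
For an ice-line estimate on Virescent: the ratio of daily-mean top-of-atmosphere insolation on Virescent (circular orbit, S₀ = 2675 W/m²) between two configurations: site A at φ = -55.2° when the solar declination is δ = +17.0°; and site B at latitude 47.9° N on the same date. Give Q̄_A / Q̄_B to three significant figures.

— Configuration A (φ=-55.2°):
cos H₀ = −tan(-55.2°) tan(+17.000°) = 0.4399, H₀ = 1.1153 rad.
Bracket: H₀ sin φ sin δ + cos φ cos δ sin H₀ = 1.1153×-0.82115×0.29237 + 0.57071×0.95630×0.89805 = -0.267761 + 0.490129 = 0.222368.
Q̄ = (S₀/π) × [bracket] = (2675/π) × 0.222368 = 189.34 W/m².
— Configuration B (φ=+47.9°):
cos H₀ = −tan(+47.9°) tan(+17.000°) = -0.3384, H₀ = 1.9160 rad.
Bracket: H₀ sin φ sin δ + cos φ cos δ sin H₀ = 1.9160×0.74198×0.29237 + 0.67043×0.95630×0.94102 = 0.415643 + 0.603318 = 1.018961.
Q̄ = (S₀/π) × [bracket] = (2675/π) × 1.018961 = 867.62 W/m².
Ratio Q̄_A / Q̄_B = 189.34 / 867.62 = 0.2182.

Q̄_A / Q̄_B ≈ 0.218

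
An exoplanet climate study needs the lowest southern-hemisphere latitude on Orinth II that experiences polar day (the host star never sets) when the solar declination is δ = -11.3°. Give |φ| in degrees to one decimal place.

Polar day requires cos H₀ = −tan φ tan δ ≤ −1, i.e. tan φ tan δ ≥ 1.
The boundary is |tan φ| · |tan δ| = 1, so |φ| = 90° − |δ| = 90° − 11.3° = 78.7° in the southern hemisphere.

|φ| = 78.7°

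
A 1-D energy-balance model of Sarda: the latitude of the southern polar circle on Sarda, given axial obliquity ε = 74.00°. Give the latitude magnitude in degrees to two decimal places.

16.00°

The polar circle is the lowest latitude that experiences at least one full rotation of continuous darkness at the northern-summer solstice; it lies at |ϕ| = 90° − ε = 90° − 74.00° = 16.00°.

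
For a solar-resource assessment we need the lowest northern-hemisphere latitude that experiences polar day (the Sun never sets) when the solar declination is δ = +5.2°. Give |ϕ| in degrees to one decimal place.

Polar day requires cos h₀ = −tan ϕ tan δ ≤ −1, i.e. tan ϕ tan δ ≥ 1.
The boundary is |tan ϕ| · |tan δ| = 1, so |ϕ| = 90° − |δ| = 90° − 5.2° = 84.8° in the northern hemisphere.

|ϕ| = 84.8°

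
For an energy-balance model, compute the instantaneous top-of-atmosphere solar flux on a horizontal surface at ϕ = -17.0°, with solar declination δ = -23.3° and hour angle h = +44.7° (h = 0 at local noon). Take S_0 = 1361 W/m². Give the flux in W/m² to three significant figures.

cos θ_z = sin ϕ sin δ + cos ϕ cos δ cos h = 0.115646 + 0.624306 = 0.739952.
Flux = S_0 · cos θ_z = 1361 × 0.739952 = 1007 W/m².

1.01e+03 W/m²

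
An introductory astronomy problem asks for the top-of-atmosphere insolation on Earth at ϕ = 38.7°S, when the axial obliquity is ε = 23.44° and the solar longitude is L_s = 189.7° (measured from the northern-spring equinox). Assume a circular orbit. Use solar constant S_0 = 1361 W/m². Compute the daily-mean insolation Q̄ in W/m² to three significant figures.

Q̄ ≈ 366 W/m²

Solar declination: sin δ = sin ε · sin L_s = sin 23.44° × sin 189.7° = -0.06702, so δ = -3.843°.
cos h₀ = −tan(-38.7°) tan(-3.843°) = -0.0538, h₀ = 1.6246 rad.
Bracket: h₀ sin ϕ sin δ + cos ϕ cos δ sin h₀ = 1.6246×-0.62524×-0.06702 + 0.78043×0.99775×0.99855 = 0.068077 + 0.777545 = 0.845622.
Q̄ = (S_0/π) × [bracket] = (1361/π) × 0.845622 = 366.3 W/m².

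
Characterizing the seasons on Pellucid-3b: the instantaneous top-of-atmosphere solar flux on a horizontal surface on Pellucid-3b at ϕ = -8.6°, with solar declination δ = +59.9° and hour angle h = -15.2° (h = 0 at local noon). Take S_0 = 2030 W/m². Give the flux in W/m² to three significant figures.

cos θ_z = sin ϕ sin δ + cos ϕ cos δ cos h = -0.129371 + 0.478525 = 0.349154.
Flux = S_0 · cos θ_z = 2030 × 0.349154 = 708.8 W/m².

709 W/m²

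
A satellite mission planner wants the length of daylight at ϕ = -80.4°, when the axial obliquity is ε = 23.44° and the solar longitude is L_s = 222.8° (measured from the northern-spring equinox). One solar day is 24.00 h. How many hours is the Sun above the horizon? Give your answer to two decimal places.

24.00 h

Solar declination: sin δ = sin ε · sin L_s = sin 23.44° × sin 222.8° = -0.27027, so δ = -15.681°.
Sunrise equation: cos h₀ = −tan ϕ · tan δ = -1.6597 ≤ −1, so the Sun never sets (polar day) and h₀ = π.
Daylight = 2h₀/(2π) × 24.00 h = (3.1416/π) × 24.00 = 24.00 h.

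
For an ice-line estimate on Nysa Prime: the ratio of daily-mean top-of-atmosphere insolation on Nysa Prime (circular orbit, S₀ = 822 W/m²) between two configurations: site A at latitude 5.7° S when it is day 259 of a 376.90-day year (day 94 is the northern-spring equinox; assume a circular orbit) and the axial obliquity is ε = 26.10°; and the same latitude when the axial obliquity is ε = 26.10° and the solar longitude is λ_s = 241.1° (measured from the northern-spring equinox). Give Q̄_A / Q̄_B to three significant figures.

— Configuration A (φ=-5.7°):
Solar longitude: λ_s = 360° × (259 − 94)/376.90 = 157.601°.
sin δ = sin 26.10° × sin 157.601° = 0.16764, so δ = +9.650°.
cos H₀ = −tan(-5.7°) tan(+9.650°) = 0.0170, H₀ = 1.5538 rad.
Bracket: H₀ sin φ sin δ + cos φ cos δ sin H₀ = 1.5538×-0.09932×0.16764 + 0.99506×0.98585×0.99986 = -0.025871 + 0.980843 = 0.954972.
Q̄ = (S₀/π) × [bracket] = (822/π) × 0.954972 = 249.87 W/m².
— Configuration B (φ=-5.7°):
Solar declination: sin δ = sin ε · sin λ_s = sin 26.10° × sin 241.1° = -0.38515, so δ = -22.653°.
cos H₀ = −tan(-5.7°) tan(-22.653°) = -0.0417, H₀ = 1.6125 rad.
Bracket: H₀ sin φ sin δ + cos φ cos δ sin H₀ = 1.6125×-0.09932×-0.38515 + 0.99506×0.92285×0.99913 = 0.061683 + 0.917492 = 0.979175.
Q̄ = (S₀/π) × [bracket] = (822/π) × 0.979175 = 256.20 W/m².
Ratio Q̄_A / Q̄_B = 249.87 / 256.20 = 0.9753.

Q̄_A / Q̄_B ≈ 0.975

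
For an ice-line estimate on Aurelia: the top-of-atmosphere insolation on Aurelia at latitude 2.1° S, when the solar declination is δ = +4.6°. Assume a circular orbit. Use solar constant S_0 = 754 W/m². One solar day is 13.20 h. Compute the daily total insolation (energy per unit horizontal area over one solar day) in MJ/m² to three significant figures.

11.3 MJ/m²

cos h₀ = −tan(-2.1°) tan(+4.600°) = 0.0030, h₀ = 1.5678 rad.
Bracket: h₀ sin ϕ sin δ + cos ϕ cos δ sin h₀ = 1.5678×-0.03664×0.08020 + 0.99933×0.99678×1.00000 = -0.004607 + 0.996112 = 0.991505.
Q̄ = (S_0/π) × [bracket] = (754/π) × 0.991505 = 237.97 W/m².
Daily total = Q̄ × 13.20 h × 3600 s/h = 237.97 × 13.20 × 3600 / 10⁶ = 11.31 MJ/m².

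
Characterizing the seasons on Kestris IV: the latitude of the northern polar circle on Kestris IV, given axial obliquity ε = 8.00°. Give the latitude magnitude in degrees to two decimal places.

The polar circle is the lowest latitude that experiences at least one full rotation of continuous daylight at the northern-summer solstice; it lies at |ϕ| = 90° − ε = 90° − 8.00° = 82.00°.

82.00°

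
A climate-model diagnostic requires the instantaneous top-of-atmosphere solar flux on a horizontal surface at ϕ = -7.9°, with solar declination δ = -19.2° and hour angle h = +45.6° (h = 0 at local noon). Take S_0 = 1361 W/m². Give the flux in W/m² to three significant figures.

952 W/m²

cos θ_z = sin ϕ sin δ + cos ϕ cos δ cos h = 0.045201 + 0.654475 = 0.699676.
Flux = S_0 · cos θ_z = 1361 × 0.699676 = 952.3 W/m².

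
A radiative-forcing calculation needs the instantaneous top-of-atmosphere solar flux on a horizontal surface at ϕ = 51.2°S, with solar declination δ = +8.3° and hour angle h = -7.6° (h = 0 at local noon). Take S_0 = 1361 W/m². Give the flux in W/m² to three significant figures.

cos θ_z = sin ϕ sin δ + cos ϕ cos δ cos h = -0.112502 + 0.614594 = 0.502092.
Flux = S_0 · cos θ_z = 1361 × 0.502092 = 683.3 W/m².

683 W/m²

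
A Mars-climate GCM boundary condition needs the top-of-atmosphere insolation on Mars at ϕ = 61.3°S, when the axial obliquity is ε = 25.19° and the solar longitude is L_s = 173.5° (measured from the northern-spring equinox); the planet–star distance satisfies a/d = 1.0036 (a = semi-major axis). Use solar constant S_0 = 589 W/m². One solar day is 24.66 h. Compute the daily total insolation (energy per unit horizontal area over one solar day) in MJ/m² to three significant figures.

Solar declination: sin δ = sin ε · sin L_s = sin 25.19° × sin 173.5° = 0.04818, so δ = +2.762°.
cos h₀ = −tan(-61.3°) tan(+2.762°) = 0.0881, h₀ = 1.4826 rad.
Bracket: h₀ sin ϕ sin δ + cos ϕ cos δ sin h₀ = 1.4826×-0.87715×0.04818 + 0.48022×0.99884×0.99611 = -0.062656 + 0.477797 = 0.415141.
Inverse-square distance factor (a/d)² = 1.0036² = 1.007213.
Q̄ = (S_0/π) × 1.007213 × [bracket] = (589/π) × 1.007213 × 0.415141 = 78.394 W/m².
Daily total = Q̄ × 24.66 h × 3600 s/h = 78.394 × 24.66 × 3600 / 10⁶ = 6.960 MJ/m².

6.96 MJ/m²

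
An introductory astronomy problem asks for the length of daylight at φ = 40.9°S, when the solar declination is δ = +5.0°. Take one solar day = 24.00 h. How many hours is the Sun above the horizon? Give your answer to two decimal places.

cos H₀ = −tan φ · tan δ = −tan(-40.9°) × tan(+5.000°) = 0.0758, so H₀ = 1.4949 rad = 85.65°.
Daylight = 2H₀/(2π) × 24.00 h = (1.4949/π) × 24.00 = 11.42 h.

11.42 h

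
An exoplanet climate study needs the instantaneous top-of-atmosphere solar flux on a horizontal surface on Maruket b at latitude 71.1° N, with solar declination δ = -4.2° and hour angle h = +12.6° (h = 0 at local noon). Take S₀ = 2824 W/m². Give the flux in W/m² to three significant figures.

695 W/m²

cos θ_z = sin φ sin δ + cos φ cos δ cos h = -0.069290 + 0.315268 = 0.245978.
Flux = S₀ · cos θ_z = 2824 × 0.245978 = 694.6 W/m².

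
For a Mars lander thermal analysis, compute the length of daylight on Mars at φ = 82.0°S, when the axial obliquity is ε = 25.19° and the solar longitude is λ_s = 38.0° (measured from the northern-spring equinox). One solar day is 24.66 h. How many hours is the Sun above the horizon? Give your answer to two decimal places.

Solar declination: sin δ = sin ε · sin λ_s = sin 25.19° × sin 38.0° = 0.26204, so δ = +15.191°.
cos H₀ = −tan φ · tan δ = 1.9320 ≥ 1, so the Sun never rises (polar night) and H₀ = 0.
Daylight = 2H₀/(2π) × 24.66 h = (0.0000/π) × 24.66 = 0.00 h.

0.00 h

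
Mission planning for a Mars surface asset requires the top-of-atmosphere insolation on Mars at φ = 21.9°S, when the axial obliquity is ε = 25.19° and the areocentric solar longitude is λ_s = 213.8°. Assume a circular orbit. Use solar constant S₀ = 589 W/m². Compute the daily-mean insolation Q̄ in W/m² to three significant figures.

Q̄ ≈ 196 W/m²

sin δ = sin 25.19° × sin 213.8° = -0.23677, so δ = -13.696°.
cos H₀ = −tan(-21.9°) tan(-13.696°) = -0.0980, H₀ = 1.6689 rad.
Bracket: H₀ sin φ sin δ + cos φ cos δ sin H₀ = 1.6689×-0.37299×-0.23677 + 0.92784×0.97157×0.99519 = 0.147385 + 0.897125 = 1.044510.
Q̄ = (S₀/π) × [bracket] = (589/π) × 1.044510 = 195.8 W/m².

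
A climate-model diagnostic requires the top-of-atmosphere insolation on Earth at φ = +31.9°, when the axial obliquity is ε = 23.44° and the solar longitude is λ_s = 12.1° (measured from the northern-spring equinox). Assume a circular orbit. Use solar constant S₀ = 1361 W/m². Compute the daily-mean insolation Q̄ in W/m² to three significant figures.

Solar declination: sin δ = sin ε · sin λ_s = sin 23.44° × sin 12.1° = 0.08338, so δ = +4.783°.
cos H₀ = −tan(+31.9°) tan(+4.783°) = -0.0521, H₀ = 1.6229 rad.
Bracket: H₀ sin φ sin δ + cos φ cos δ sin H₀ = 1.6229×0.52844×0.08338 + 0.84897×0.99652×0.99864 = 0.071507 + 0.844865 = 0.916372.
Q̄ = (S₀/π) × [bracket] = (1361/π) × 0.916372 = 397.0 W/m².

Q̄ ≈ 397 W/m²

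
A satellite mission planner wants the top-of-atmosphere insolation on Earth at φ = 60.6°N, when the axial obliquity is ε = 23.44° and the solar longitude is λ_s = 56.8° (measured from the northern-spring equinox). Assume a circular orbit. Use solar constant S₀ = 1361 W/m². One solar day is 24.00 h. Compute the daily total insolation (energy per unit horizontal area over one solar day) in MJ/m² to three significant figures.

37.9 MJ/m²

Solar declination: sin δ = sin ε · sin λ_s = sin 23.44° × sin 56.8° = 0.33286, so δ = +19.442°.
cos H₀ = −tan(+60.6°) tan(+19.442°) = -0.6264, H₀ = 2.2478 rad.
Bracket: H₀ sin φ sin δ + cos φ cos δ sin H₀ = 2.2478×0.87121×0.33286 + 0.49090×0.94298×0.77947 = 0.651842 + 0.360824 = 1.012666.
Q̄ = (S₀/π) × [bracket] = (1361/π) × 1.012666 = 438.71 W/m².
Daily total = Q̄ × 24.00 h × 3600 s/h = 438.71 × 24.00 × 3600 / 10⁶ = 37.90 MJ/m².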